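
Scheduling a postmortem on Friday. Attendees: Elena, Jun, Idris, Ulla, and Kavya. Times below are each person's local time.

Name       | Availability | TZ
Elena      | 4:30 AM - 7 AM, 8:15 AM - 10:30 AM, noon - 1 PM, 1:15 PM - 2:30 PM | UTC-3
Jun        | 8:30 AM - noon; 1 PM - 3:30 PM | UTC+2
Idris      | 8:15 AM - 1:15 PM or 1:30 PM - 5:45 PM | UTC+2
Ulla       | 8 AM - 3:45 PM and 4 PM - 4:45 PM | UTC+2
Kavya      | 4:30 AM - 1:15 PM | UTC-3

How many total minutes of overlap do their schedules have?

Elena in UTC: 07:30-10:00, 11:15-13:30, 15:00-16:00, 16:15-17:30 (add 3h to convert from UTC-3).
Jun in UTC: 06:30-10:00, 11:00-13:30 (subtract 2h to convert from UTC+2).
Idris in UTC: 06:15-11:15, 11:30-15:45 (subtract 2h to convert from UTC+2).
Ulla in UTC: 06:00-13:45, 14:00-14:45 (subtract 2h to convert from UTC+2).
Kavya in UTC: 07:30-16:15 (add 3h to convert from UTC-3).
Elena ∩ Jun: 07:30-10:00, 11:15-13:30.
Elena ∩ Jun ∩ Idris: 07:30-10:00, 11:30-13:30.
Elena ∩ Jun ∩ Idris ∩ Ulla: 07:30-10:00, 11:30-13:30.
Elena ∩ Jun ∩ Idris ∩ Ulla ∩ Kavya: 07:30-10:00, 11:30-13:30.
Summing the common windows: 150 + 120 = 270 minutes.

270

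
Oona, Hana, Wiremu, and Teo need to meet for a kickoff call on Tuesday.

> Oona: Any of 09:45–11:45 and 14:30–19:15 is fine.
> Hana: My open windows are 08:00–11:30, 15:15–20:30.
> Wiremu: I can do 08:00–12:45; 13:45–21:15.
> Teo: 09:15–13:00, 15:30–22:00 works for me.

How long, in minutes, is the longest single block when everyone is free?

225

Oona ∩ Hana: 09:45-11:30, 15:15-19:15.
Oona ∩ Hana ∩ Wiremu: 09:45-11:30, 15:15-19:15.
Oona ∩ Hana ∩ Wiremu ∩ Teo: 09:45-11:30, 15:30-19:15.
So the common availability across everyone is 09:45-11:30, 15:30-19:15.
The longest is 15:30-19:15 at 225 minutes.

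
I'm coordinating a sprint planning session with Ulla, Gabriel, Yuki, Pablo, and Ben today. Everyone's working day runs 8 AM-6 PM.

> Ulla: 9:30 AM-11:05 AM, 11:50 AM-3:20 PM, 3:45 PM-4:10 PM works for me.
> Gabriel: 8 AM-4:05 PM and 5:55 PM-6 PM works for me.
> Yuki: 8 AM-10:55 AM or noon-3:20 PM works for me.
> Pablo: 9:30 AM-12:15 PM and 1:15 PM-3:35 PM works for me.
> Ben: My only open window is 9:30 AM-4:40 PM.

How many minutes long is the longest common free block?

Ulla ∩ Gabriel: 09:30-11:05, 11:50-15:20, 15:45-16:05.
Ulla ∩ Gabriel ∩ Yuki: 09:30-10:55, 12:00-15:20.
Ulla ∩ Gabriel ∩ Yuki ∩ Pablo: 09:30-10:55, 12:00-12:15, 13:15-15:20.
Ulla ∩ Gabriel ∩ Yuki ∩ Pablo ∩ Ben: 09:30-10:55, 12:00-12:15, 13:15-15:20.
So the common availability across everyone is 09:30-10:55, 12:00-12:15, 13:15-15:20.
The longest is 13:15-15:20 at 125 minutes.

125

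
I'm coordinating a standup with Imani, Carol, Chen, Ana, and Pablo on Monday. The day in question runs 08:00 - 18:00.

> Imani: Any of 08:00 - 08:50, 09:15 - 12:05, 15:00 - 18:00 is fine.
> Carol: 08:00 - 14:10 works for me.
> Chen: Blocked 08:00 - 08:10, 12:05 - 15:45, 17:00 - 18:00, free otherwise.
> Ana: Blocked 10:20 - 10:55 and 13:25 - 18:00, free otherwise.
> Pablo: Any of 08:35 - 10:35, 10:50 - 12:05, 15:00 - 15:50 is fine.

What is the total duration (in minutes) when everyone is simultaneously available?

Imani free: 08:00-08:50, 09:15-12:05, 15:00-18:00.
Carol free: 08:00-14:10.
Chen free: 08:10-12:05, 15:45-17:00 (invert busy blocks within the working day).
Ana free: 08:00-10:20, 10:55-13:25 (invert busy blocks within the working day).
Pablo free: 08:35-10:35, 10:50-12:05, 15:00-15:50.
Imani ∩ Carol: 08:00-08:50, 09:15-12:05.
Imani ∩ Carol ∩ Chen: 08:10-08:50, 09:15-12:05.
Imani ∩ Carol ∩ Chen ∩ Ana: 08:10-08:50, 09:15-10:20, 10:55-12:05.
Imani ∩ Carol ∩ Chen ∩ Ana ∩ Pablo: 08:35-08:50, 09:15-10:20, 10:55-12:05.
Summing the common windows: 15 + 65 + 70 = 150 minutes.

150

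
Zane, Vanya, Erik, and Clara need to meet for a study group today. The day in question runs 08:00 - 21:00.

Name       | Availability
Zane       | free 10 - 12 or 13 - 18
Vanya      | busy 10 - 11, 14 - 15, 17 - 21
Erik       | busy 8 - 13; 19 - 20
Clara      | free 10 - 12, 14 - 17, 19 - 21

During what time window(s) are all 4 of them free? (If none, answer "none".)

Zane free: 10:00-12:00, 13:00-18:00.
Vanya free: 08:00-10:00, 11:00-14:00, 15:00-17:00 (invert busy blocks within the working day).
Erik free: 13:00-19:00, 20:00-21:00 (invert busy blocks within the working day).
Clara free: 10:00-12:00, 14:00-17:00, 19:00-21:00.
Zane ∩ Vanya: 11:00-12:00, 13:00-14:00, 15:00-17:00.
Zane ∩ Vanya ∩ Erik: 13:00-14:00, 15:00-17:00.
Zane ∩ Vanya ∩ Erik ∩ Clara: 15:00-17:00.

15:00-17:00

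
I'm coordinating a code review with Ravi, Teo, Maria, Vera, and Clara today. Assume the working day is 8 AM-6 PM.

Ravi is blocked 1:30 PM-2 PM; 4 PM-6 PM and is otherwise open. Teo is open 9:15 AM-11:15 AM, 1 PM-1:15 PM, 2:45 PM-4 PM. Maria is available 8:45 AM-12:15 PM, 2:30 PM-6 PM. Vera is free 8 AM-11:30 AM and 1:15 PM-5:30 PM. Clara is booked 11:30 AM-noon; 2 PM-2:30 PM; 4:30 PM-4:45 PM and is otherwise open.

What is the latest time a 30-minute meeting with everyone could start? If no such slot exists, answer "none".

15:30

Ravi free: 08:00-13:30, 14:00-16:00 (invert busy blocks within the working day).
Teo free: 09:15-11:15, 13:00-13:15, 14:45-16:00.
Maria free: 08:45-12:15, 14:30-18:00.
Vera free: 08:00-11:30, 13:15-17:30.
Clara free: 08:00-11:30, 12:00-14:00, 14:30-16:30, 16:45-18:00 (invert busy blocks within the working day).
Ravi ∩ Teo: 09:15-11:15, 13:00-13:15, 14:45-16:00.
Ravi ∩ Teo ∩ Maria: 09:15-11:15, 14:45-16:00.
Ravi ∩ Teo ∩ Maria ∩ Vera: 09:15-11:15, 14:45-16:00.
Ravi ∩ Teo ∩ Maria ∩ Vera ∩ Clara: 09:15-11:15, 14:45-16:00.
The last common window of at least 30 minutes is 14:45-16:00; a 30-minute meeting can start as late as 15:30 and still end by 16:00.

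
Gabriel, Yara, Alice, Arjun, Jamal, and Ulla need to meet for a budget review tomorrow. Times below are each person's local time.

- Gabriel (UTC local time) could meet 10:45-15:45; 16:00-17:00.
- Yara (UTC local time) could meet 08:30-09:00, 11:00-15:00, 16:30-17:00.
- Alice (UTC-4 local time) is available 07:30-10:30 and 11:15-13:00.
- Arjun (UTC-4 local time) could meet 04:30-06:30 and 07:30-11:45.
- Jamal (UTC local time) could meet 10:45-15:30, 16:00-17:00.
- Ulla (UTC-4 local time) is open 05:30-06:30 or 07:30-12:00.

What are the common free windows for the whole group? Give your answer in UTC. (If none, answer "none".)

Gabriel in UTC: 10:45-15:45, 16:00-17:00.
Yara in UTC: 08:30-09:00, 11:00-15:00, 16:30-17:00.
Alice in UTC: 11:30-14:30, 15:15-17:00 (add 4h to convert from UTC-4).
Arjun in UTC: 08:30-10:30, 11:30-15:45 (add 4h to convert from UTC-4).
Jamal in UTC: 10:45-15:30, 16:00-17:00.
Ulla in UTC: 09:30-10:30, 11:30-16:00 (add 4h to convert from UTC-4).
Gabriel ∩ Yara: 11:00-15:00, 16:30-17:00.
Gabriel ∩ Yara ∩ Alice: 11:30-14:30, 16:30-17:00.
Gabriel ∩ Yara ∩ Alice ∩ Arjun: 11:30-14:30.
Gabriel ∩ Yara ∩ Alice ∩ Arjun ∩ Jamal: 11:30-14:30.
Gabriel ∩ Yara ∩ Alice ∩ Arjun ∩ Jamal ∩ Ulla: 11:30-14:30.

11:30-14:30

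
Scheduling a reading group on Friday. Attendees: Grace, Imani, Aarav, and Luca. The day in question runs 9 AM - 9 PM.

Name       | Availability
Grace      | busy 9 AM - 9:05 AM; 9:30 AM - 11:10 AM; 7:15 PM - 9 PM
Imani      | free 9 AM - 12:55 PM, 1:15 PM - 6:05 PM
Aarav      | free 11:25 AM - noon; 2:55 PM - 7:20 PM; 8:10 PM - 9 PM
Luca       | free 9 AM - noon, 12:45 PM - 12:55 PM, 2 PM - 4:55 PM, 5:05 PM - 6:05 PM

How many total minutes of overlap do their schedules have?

215

Grace free: 09:05-09:30, 11:10-19:15 (invert busy blocks within the working day).
Imani free: 09:00-12:55, 13:15-18:05.
Aarav free: 11:25-12:00, 14:55-19:20, 20:10-21:00.
Luca free: 09:00-12:00, 12:45-12:55, 14:00-16:55, 17:05-18:05.
Grace ∩ Imani: 09:05-09:30, 11:10-12:55, 13:15-18:05.
Grace ∩ Imani ∩ Aarav: 11:25-12:00, 14:55-18:05.
Grace ∩ Imani ∩ Aarav ∩ Luca: 11:25-12:00, 14:55-16:55, 17:05-18:05.
So the common availability across everyone is 11:25-12:00, 14:55-16:55, 17:05-18:05.
Summing the common windows: 35 + 120 + 60 = 215 minutes.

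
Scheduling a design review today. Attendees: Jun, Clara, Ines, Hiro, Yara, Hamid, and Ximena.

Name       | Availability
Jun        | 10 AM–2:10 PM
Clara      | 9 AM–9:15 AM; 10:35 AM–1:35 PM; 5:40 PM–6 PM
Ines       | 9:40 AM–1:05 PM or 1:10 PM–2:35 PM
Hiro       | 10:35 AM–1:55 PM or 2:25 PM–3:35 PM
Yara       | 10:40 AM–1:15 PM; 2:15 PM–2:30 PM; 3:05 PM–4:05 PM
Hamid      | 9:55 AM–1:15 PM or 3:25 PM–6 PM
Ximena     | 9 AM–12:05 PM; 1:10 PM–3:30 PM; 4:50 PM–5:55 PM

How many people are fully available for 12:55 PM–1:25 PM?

3

Jun, Clara, and Hiro can make the full 12:55-13:25 slot — that's 3.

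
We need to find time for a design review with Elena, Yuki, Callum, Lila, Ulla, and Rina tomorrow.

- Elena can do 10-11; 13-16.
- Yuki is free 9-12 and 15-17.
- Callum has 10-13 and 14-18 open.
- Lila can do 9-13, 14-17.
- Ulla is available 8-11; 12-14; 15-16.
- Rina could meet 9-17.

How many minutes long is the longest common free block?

60

Elena ∩ Yuki: 10:00-11:00, 15:00-16:00.
Elena ∩ Yuki ∩ Callum: 10:00-11:00, 15:00-16:00.
Elena ∩ Yuki ∩ Callum ∩ Lila: 10:00-11:00, 15:00-16:00.
Elena ∩ Yuki ∩ Callum ∩ Lila ∩ Ulla: 10:00-11:00, 15:00-16:00.
Elena ∩ Yuki ∩ Callum ∩ Lila ∩ Ulla ∩ Rina: 10:00-11:00, 15:00-16:00.
Those are the intersection windows.
The longest is 10:00-11:00 at 60 minutes.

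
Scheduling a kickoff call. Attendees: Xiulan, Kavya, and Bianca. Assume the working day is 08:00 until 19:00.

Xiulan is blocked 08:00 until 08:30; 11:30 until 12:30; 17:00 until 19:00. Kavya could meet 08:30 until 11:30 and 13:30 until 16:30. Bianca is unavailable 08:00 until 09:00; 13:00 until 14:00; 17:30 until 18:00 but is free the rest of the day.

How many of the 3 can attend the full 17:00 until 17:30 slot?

1

Xiulan free: 08:30-11:30, 12:30-17:00 (invert busy blocks within the working day).
Kavya free: 08:30-11:30, 13:30-16:30.
Bianca free: 09:00-13:00, 14:00-17:30, 18:00-19:00 (invert busy blocks within the working day).
Bianca can make the full 17:00-17:30 slot — that's 1.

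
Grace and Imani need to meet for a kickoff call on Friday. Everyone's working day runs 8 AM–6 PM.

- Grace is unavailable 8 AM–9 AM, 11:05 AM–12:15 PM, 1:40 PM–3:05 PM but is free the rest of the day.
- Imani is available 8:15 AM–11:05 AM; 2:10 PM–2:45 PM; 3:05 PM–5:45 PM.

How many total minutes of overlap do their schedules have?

Grace free: 09:00-11:05, 12:15-13:40, 15:05-18:00 (invert busy blocks within the working day).
Imani free: 08:15-11:05, 14:10-14:45, 15:05-17:45.
Grace ∩ Imani: 09:00-11:05, 15:05-17:45.
Summing the common windows: 125 + 160 = 285 minutes.

285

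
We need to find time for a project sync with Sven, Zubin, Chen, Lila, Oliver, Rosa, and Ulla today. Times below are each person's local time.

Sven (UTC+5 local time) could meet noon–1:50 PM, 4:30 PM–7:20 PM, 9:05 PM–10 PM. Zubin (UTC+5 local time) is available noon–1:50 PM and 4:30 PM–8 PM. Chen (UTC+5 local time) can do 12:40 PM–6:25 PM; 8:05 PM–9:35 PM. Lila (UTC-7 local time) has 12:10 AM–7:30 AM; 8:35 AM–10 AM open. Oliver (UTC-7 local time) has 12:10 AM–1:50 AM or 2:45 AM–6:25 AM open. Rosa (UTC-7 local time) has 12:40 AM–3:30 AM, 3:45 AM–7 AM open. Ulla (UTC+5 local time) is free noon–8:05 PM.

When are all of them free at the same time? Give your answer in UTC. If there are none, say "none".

Sven in UTC: 07:00-08:50, 11:30-14:20, 16:05-17:00 (subtract 5h to convert from UTC+5).
Zubin in UTC: 07:00-08:50, 11:30-15:00 (subtract 5h to convert from UTC+5).
Chen in UTC: 07:40-13:25, 15:05-16:35 (subtract 5h to convert from UTC+5).
Lila in UTC: 07:10-14:30, 15:35-17:00 (add 7h to convert from UTC-7).
Oliver in UTC: 07:10-08:50, 09:45-13:25 (add 7h to convert from UTC-7).
Rosa in UTC: 07:40-10:30, 10:45-14:00 (add 7h to convert from UTC-7).
Ulla in UTC: 07:00-15:05 (subtract 5h to convert from UTC+5).
Sven ∩ Zubin: 07:00-08:50, 11:30-14:20.
Sven ∩ Zubin ∩ Chen: 07:40-08:50, 11:30-13:25.
Sven ∩ Zubin ∩ Chen ∩ Lila: 07:40-08:50, 11:30-13:25.
Sven ∩ Zubin ∩ Chen ∩ Lila ∩ Oliver: 07:40-08:50, 11:30-13:25.
Sven ∩ Zubin ∩ Chen ∩ Lila ∩ Oliver ∩ Rosa: 07:40-08:50, 11:30-13:25.
Sven ∩ Zubin ∩ Chen ∩ Lila ∩ Oliver ∩ Rosa ∩ Ulla: 07:40-08:50, 11:30-13:25.

07:40-08:50, 11:30-13:25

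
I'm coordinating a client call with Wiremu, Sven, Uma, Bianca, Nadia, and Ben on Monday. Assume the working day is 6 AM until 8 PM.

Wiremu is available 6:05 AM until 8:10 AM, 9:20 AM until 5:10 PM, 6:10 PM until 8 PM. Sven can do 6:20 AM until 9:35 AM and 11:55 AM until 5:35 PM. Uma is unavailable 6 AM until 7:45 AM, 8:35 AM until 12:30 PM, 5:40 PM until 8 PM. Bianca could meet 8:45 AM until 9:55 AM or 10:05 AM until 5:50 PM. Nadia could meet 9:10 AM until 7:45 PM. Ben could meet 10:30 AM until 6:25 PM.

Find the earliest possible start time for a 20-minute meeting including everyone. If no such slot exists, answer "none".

12:30

Wiremu free: 06:05-08:10, 09:20-17:10, 18:10-20:00.
Sven free: 06:20-09:35, 11:55-17:35.
Uma free: 07:45-08:35, 12:30-17:40 (invert busy blocks within the working day).
Bianca free: 08:45-09:55, 10:05-17:50.
Nadia free: 09:10-19:45.
Ben free: 10:30-18:25.
Wiremu ∩ Sven: 06:20-08:10, 09:20-09:35, 11:55-17:10.
Wiremu ∩ Sven ∩ Uma: 07:45-08:10, 12:30-17:10.
Wiremu ∩ Sven ∩ Uma ∩ Bianca: 12:30-17:10.
Wiremu ∩ Sven ∩ Uma ∩ Bianca ∩ Nadia: 12:30-17:10.
Wiremu ∩ Sven ∩ Uma ∩ Bianca ∩ Nadia ∩ Ben: 12:30-17:10.
The first common window of at least 20 minutes is 12:30-17:10, so the earliest start is 12:30.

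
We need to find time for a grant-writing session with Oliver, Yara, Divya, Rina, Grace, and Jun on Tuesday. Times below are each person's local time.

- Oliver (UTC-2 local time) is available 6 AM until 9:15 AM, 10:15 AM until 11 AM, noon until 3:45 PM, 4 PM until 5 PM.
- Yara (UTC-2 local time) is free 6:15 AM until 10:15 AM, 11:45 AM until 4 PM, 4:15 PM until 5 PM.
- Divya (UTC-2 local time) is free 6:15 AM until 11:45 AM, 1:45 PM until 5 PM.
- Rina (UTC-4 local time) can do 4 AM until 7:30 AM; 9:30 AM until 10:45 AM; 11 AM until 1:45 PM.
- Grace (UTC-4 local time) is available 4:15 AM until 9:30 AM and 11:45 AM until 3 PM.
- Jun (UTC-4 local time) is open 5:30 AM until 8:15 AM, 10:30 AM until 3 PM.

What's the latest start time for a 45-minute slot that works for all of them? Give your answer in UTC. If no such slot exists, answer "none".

Oliver in UTC: 08:00-11:15, 12:15-13:00, 14:00-17:45, 18:00-19:00 (add 2h to convert from UTC-2).
Yara in UTC: 08:15-12:15, 13:45-18:00, 18:15-19:00 (add 2h to convert from UTC-2).
Divya in UTC: 08:15-13:45, 15:45-19:00 (add 2h to convert from UTC-2).
Rina in UTC: 08:00-11:30, 13:30-14:45, 15:00-17:45 (add 4h to convert from UTC-4).
Grace in UTC: 08:15-13:30, 15:45-19:00 (add 4h to convert from UTC-4).
Jun in UTC: 09:30-12:15, 14:30-19:00 (add 4h to convert from UTC-4).
Oliver ∩ Yara: 08:15-11:15, 14:00-17:45, 18:15-19:00.
Oliver ∩ Yara ∩ Divya: 08:15-11:15, 15:45-17:45, 18:15-19:00.
Oliver ∩ Yara ∩ Divya ∩ Rina: 08:15-11:15, 15:45-17:45.
Oliver ∩ Yara ∩ Divya ∩ Rina ∩ Grace: 08:15-11:15, 15:45-17:45.
Oliver ∩ Yara ∩ Divya ∩ Rina ∩ Grace ∩ Jun: 09:30-11:15, 15:45-17:45.
So the common availability across everyone is 09:30-11:15, 15:45-17:45.
The last common window of at least 45 minutes is 15:45-17:45; a 45-minute meeting can start as late as 17:00 and still end by 17:45.

17:00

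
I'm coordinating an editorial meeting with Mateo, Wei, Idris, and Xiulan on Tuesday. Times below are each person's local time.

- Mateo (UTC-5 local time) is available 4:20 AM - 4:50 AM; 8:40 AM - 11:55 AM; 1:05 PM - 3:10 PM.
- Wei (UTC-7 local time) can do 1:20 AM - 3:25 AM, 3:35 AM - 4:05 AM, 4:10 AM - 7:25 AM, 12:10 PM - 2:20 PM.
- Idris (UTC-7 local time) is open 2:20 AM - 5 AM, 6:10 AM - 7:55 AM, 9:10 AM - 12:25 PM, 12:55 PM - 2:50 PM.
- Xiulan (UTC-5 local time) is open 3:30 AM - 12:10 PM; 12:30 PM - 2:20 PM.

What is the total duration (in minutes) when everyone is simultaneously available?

Mateo in UTC: 09:20-09:50, 13:40-16:55, 18:05-20:10 (add 5h to convert from UTC-5).
Wei in UTC: 08:20-10:25, 10:35-11:05, 11:10-14:25, 19:10-21:20 (add 7h to convert from UTC-7).
Idris in UTC: 09:20-12:00, 13:10-14:55, 16:10-19:25, 19:55-21:50 (add 7h to convert from UTC-7).
Xiulan in UTC: 08:30-17:10, 17:30-19:20 (add 5h to convert from UTC-5).
Mateo ∩ Wei: 09:20-09:50, 13:40-14:25, 19:10-20:10.
Mateo ∩ Wei ∩ Idris: 09:20-09:50, 13:40-14:25, 19:10-19:25, 19:55-20:10.
Mateo ∩ Wei ∩ Idris ∩ Xiulan: 09:20-09:50, 13:40-14:25, 19:10-19:20.
Those are the intersection windows.
Summing the common windows: 30 + 45 + 10 = 85 minutes.

85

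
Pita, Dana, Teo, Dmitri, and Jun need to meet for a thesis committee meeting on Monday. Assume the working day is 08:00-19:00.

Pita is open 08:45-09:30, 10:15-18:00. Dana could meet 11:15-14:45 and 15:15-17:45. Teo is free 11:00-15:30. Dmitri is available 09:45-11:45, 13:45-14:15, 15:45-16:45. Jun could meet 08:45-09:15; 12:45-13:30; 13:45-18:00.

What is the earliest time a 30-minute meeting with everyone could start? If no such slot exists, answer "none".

13:45

Pita ∩ Dana: 11:15-14:45, 15:15-17:45.
Pita ∩ Dana ∩ Teo: 11:15-14:45, 15:15-15:30.
Pita ∩ Dana ∩ Teo ∩ Dmitri: 11:15-11:45, 13:45-14:15.
Pita ∩ Dana ∩ Teo ∩ Dmitri ∩ Jun: 13:45-14:15.
The first common window of at least 30 minutes is 13:45-14:15, so the earliest start is 13:45.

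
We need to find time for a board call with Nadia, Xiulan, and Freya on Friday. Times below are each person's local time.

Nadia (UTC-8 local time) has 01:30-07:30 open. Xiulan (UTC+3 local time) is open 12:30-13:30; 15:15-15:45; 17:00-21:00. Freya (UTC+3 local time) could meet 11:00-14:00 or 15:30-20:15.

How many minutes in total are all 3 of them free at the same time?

165

Nadia in UTC: 09:30-15:30 (add 8h to convert from UTC-8).
Xiulan in UTC: 09:30-10:30, 12:15-12:45, 14:00-18:00 (subtract 3h to convert from UTC+3).
Freya in UTC: 08:00-11:00, 12:30-17:15 (subtract 3h to convert from UTC+3).
Nadia ∩ Xiulan: 09:30-10:30, 12:15-12:45, 14:00-15:30.
Nadia ∩ Xiulan ∩ Freya: 09:30-10:30, 12:30-12:45, 14:00-15:30.
Summing the common windows: 60 + 15 + 90 = 165 minutes.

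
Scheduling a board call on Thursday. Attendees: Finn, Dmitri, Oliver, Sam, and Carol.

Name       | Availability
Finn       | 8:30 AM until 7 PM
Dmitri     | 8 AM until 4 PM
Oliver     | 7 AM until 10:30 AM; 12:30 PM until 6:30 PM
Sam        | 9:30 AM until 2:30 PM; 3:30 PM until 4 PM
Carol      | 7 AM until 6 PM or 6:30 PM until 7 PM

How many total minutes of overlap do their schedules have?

210

Finn ∩ Dmitri: 08:30-16:00.
Finn ∩ Dmitri ∩ Oliver: 08:30-10:30, 12:30-16:00.
Finn ∩ Dmitri ∩ Oliver ∩ Sam: 09:30-10:30, 12:30-14:30, 15:30-16:00.
Finn ∩ Dmitri ∩ Oliver ∩ Sam ∩ Carol: 09:30-10:30, 12:30-14:30, 15:30-16:00.
Those are the intersection windows.
Summing the common windows: 60 + 120 + 30 = 210 minutes.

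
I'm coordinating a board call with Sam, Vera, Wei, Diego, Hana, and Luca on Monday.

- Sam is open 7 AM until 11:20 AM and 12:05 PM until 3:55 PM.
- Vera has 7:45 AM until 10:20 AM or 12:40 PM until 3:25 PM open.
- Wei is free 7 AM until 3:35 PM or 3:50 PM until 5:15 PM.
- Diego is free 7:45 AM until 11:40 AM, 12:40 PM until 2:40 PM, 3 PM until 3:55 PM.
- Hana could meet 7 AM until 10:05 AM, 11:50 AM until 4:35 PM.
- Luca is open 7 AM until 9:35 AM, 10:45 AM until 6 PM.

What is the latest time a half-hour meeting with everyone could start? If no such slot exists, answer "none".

Sam ∩ Vera: 07:45-10:20, 12:40-15:25.
Sam ∩ Vera ∩ Wei: 07:45-10:20, 12:40-15:25.
Sam ∩ Vera ∩ Wei ∩ Diego: 07:45-10:20, 12:40-14:40, 15:00-15:25.
Sam ∩ Vera ∩ Wei ∩ Diego ∩ Hana: 07:45-10:05, 12:40-14:40, 15:00-15:25.
Sam ∩ Vera ∩ Wei ∩ Diego ∩ Hana ∩ Luca: 07:45-09:35, 12:40-14:40, 15:00-15:25.
The last common window of at least 30 minutes is 12:40-14:40; a 30-minute meeting can start as late as 14:10 and still end by 14:40.

14:10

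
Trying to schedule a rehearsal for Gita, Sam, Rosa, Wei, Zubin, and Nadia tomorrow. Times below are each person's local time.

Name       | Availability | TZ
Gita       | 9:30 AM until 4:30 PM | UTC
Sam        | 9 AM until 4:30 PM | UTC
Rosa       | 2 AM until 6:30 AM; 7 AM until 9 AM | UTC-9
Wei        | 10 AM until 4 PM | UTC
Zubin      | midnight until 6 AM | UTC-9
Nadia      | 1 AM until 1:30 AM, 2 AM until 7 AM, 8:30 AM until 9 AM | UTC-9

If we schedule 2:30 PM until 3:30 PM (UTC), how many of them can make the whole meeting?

Gita in UTC: 09:30-16:30.
Sam in UTC: 09:00-16:30.
Rosa in UTC: 11:00-15:30, 16:00-18:00 (add 9h to convert from UTC-9).
Wei in UTC: 10:00-16:00.
Zubin in UTC: 09:00-15:00 (add 9h to convert from UTC-9).
Nadia in UTC: 10:00-10:30, 11:00-16:00, 17:30-18:00 (add 9h to convert from UTC-9).
Gita, Sam, Rosa, Wei, and Nadia can make the full 14:30-15:30 slot — that's 5.

5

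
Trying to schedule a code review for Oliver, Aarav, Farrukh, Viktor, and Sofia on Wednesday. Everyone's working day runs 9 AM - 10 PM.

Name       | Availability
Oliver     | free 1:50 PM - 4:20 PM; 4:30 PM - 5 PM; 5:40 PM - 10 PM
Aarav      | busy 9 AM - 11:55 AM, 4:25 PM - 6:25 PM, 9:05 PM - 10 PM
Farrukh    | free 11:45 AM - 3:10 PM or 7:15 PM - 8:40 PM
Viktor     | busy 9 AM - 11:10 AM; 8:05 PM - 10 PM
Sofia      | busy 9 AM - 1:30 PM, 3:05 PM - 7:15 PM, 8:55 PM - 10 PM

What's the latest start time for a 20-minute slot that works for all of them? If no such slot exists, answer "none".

Oliver free: 13:50-16:20, 16:30-17:00, 17:40-22:00.
Aarav free: 11:55-16:25, 18:25-21:05 (invert busy blocks within the working day).
Farrukh free: 11:45-15:10, 19:15-20:40.
Viktor free: 11:10-20:05 (invert busy blocks within the working day).
Sofia free: 13:30-15:05, 19:15-20:55 (invert busy blocks within the working day).
Oliver ∩ Aarav: 13:50-16:20, 18:25-21:05.
Oliver ∩ Aarav ∩ Farrukh: 13:50-15:10, 19:15-20:40.
Oliver ∩ Aarav ∩ Farrukh ∩ Viktor: 13:50-15:10, 19:15-20:05.
Oliver ∩ Aarav ∩ Farrukh ∩ Viktor ∩ Sofia: 13:50-15:05, 19:15-20:05.
So the common availability across everyone is 13:50-15:05, 19:15-20:05.
The last common window of at least 20 minutes is 19:15-20:05; a 20-minute meeting can start as late as 19:45 and still end by 20:05.

19:45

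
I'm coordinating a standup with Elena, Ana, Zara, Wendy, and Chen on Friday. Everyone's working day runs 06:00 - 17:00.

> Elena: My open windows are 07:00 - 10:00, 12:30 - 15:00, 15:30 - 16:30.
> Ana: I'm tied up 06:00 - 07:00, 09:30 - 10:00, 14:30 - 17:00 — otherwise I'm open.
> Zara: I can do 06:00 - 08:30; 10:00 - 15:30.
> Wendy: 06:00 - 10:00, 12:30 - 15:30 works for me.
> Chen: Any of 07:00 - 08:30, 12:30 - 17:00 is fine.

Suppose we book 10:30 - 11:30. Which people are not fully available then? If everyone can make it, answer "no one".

Chen, Elena, Wendy

Elena free: 07:00-10:00, 12:30-15:00, 15:30-16:30.
Ana free: 07:00-09:30, 10:00-14:30 (invert busy blocks within the working day).
Zara free: 06:00-08:30, 10:00-15:30.
Wendy free: 06:00-10:00, 12:30-15:30.
Chen free: 07:00-08:30, 12:30-17:00.
Elena: not fully free for 10:30-11:30. Ana: free for 10:30-11:30. Zara: free for 10:30-11:30. Wendy: not fully free for 10:30-11:30. Chen: not fully free for 10:30-11:30.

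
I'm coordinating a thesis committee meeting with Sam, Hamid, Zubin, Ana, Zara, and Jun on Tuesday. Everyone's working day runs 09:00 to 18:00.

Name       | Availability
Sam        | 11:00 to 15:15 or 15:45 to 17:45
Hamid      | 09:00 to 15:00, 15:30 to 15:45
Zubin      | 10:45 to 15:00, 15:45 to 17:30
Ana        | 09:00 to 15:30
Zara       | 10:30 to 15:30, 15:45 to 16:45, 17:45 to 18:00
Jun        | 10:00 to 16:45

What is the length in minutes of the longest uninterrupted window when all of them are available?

Sam ∩ Hamid: 11:00-15:00.
Sam ∩ Hamid ∩ Zubin: 11:00-15:00.
Sam ∩ Hamid ∩ Zubin ∩ Ana: 11:00-15:00.
Sam ∩ Hamid ∩ Zubin ∩ Ana ∩ Zara: 11:00-15:00.
Sam ∩ Hamid ∩ Zubin ∩ Ana ∩ Zara ∩ Jun: 11:00-15:00.
Those are the intersection windows.
The longest is 11:00-15:00 at 240 minutes.

240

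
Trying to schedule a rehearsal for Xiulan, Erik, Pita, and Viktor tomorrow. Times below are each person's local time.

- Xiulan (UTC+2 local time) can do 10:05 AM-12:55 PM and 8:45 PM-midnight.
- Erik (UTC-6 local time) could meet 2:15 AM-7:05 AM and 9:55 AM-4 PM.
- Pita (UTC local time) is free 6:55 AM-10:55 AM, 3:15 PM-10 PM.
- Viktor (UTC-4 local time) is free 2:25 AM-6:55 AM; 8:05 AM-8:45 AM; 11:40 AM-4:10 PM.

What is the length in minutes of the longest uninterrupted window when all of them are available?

Xiulan in UTC: 08:05-10:55, 18:45-22:00 (subtract 2h to convert from UTC+2).
Erik in UTC: 08:15-13:05, 15:55-22:00 (add 6h to convert from UTC-6).
Pita in UTC: 06:55-10:55, 15:15-22:00.
Viktor in UTC: 06:25-10:55, 12:05-12:45, 15:40-20:10 (add 4h to convert from UTC-4).
Xiulan ∩ Erik: 08:15-10:55, 18:45-22:00.
Xiulan ∩ Erik ∩ Pita: 08:15-10:55, 18:45-22:00.
Xiulan ∩ Erik ∩ Pita ∩ Viktor: 08:15-10:55, 18:45-20:10.
The longest is 08:15-10:55 at 160 minutes.

160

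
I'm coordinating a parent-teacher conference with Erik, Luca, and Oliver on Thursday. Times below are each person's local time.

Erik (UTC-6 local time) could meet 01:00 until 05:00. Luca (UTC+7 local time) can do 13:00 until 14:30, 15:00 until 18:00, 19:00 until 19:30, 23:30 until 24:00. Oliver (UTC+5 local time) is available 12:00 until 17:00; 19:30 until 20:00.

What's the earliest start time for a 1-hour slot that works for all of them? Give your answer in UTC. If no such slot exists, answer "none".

08:00

Erik in UTC: 07:00-11:00 (add 6h to convert from UTC-6).
Luca in UTC: 06:00-07:30, 08:00-11:00, 12:00-12:30, 16:30-17:00 (subtract 7h to convert from UTC+7).
Oliver in UTC: 07:00-12:00, 14:30-15:00 (subtract 5h to convert from UTC+5).
Erik ∩ Luca: 07:00-07:30, 08:00-11:00.
Erik ∩ Luca ∩ Oliver: 07:00-07:30, 08:00-11:00.
So the common availability across everyone is 07:00-07:30, 08:00-11:00.
The first common window of at least 60 minutes is 08:00-11:00, so the earliest start is 08:00.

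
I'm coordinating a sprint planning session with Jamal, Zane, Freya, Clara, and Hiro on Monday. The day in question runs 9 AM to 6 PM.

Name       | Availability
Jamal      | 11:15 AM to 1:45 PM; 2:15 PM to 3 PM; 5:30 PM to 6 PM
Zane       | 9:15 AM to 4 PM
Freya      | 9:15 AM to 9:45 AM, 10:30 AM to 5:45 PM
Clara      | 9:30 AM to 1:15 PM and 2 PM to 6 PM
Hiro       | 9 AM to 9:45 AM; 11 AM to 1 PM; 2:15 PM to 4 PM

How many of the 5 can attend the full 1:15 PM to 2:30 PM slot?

Zane and Freya can make the full 13:15-14:30 slot — that's 2.

2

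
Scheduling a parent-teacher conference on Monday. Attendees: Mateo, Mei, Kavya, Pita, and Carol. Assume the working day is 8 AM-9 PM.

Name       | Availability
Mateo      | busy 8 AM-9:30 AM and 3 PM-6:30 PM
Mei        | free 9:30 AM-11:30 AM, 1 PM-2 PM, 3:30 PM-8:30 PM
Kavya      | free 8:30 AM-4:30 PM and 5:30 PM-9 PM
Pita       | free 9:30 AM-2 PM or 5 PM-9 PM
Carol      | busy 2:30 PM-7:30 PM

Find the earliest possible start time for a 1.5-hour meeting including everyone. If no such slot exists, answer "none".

09:30

Mateo free: 09:30-15:00, 18:30-21:00 (invert busy blocks within the working day).
Mei free: 09:30-11:30, 13:00-14:00, 15:30-20:30.
Kavya free: 08:30-16:30, 17:30-21:00.
Pita free: 09:30-14:00, 17:00-21:00.
Carol free: 08:00-14:30, 19:30-21:00 (invert busy blocks within the working day).
Mateo ∩ Mei: 09:30-11:30, 13:00-14:00, 18:30-20:30.
Mateo ∩ Mei ∩ Kavya: 09:30-11:30, 13:00-14:00, 18:30-20:30.
Mateo ∩ Mei ∩ Kavya ∩ Pita: 09:30-11:30, 13:00-14:00, 18:30-20:30.
Mateo ∩ Mei ∩ Kavya ∩ Pita ∩ Carol: 09:30-11:30, 13:00-14:00, 19:30-20:30.
The first common window of at least 90 minutes is 09:30-11:30, so the earliest start is 09:30.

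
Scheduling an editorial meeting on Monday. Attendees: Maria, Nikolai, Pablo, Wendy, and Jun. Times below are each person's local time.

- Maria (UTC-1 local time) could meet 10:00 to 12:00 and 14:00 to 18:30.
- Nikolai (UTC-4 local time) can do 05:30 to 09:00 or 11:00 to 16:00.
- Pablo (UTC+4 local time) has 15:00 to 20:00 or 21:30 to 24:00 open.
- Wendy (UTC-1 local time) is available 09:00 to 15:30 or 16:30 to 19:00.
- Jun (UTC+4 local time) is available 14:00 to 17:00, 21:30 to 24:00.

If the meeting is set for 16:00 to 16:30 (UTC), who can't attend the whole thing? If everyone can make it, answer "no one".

Maria in UTC: 11:00-13:00, 15:00-19:30 (add 1h to convert from UTC-1).
Nikolai in UTC: 09:30-13:00, 15:00-20:00 (add 4h to convert from UTC-4).
Pablo in UTC: 11:00-16:00, 17:30-20:00 (subtract 4h to convert from UTC+4).
Wendy in UTC: 10:00-16:30, 17:30-20:00 (add 1h to convert from UTC-1).
Jun in UTC: 10:00-13:00, 17:30-20:00 (subtract 4h to convert from UTC+4).
Maria: free for 16:00-16:30. Nikolai: free for 16:00-16:30. Pablo: not fully free for 16:00-16:30. Wendy: free for 16:00-16:30. Jun: not fully free for 16:00-16:30.

Jun, Pablo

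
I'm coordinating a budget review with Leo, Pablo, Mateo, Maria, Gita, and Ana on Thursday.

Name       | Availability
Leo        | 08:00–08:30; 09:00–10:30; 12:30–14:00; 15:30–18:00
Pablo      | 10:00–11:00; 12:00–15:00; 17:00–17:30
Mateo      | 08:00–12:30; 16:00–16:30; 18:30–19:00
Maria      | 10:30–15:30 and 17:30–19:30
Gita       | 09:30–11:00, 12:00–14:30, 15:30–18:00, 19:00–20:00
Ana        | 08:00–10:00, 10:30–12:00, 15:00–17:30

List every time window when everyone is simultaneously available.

Leo ∩ Pablo: 10:00-10:30, 12:30-14:00, 17:00-17:30.
Leo ∩ Pablo ∩ Mateo: 10:00-10:30.
Leo ∩ Pablo ∩ Mateo ∩ Maria: ∅.
Leo ∩ Pablo ∩ Mateo ∩ Maria ∩ Gita: ∅.
Leo ∩ Pablo ∩ Mateo ∩ Maria ∩ Gita ∩ Ana: ∅.
There is no time when everyone is free.

none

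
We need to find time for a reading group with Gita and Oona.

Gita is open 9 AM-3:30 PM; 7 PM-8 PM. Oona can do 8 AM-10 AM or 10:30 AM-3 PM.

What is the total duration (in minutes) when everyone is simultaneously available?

330

Gita ∩ Oona: 09:00-10:00, 10:30-15:00.
Summing the common windows: 60 + 270 = 330 minutes.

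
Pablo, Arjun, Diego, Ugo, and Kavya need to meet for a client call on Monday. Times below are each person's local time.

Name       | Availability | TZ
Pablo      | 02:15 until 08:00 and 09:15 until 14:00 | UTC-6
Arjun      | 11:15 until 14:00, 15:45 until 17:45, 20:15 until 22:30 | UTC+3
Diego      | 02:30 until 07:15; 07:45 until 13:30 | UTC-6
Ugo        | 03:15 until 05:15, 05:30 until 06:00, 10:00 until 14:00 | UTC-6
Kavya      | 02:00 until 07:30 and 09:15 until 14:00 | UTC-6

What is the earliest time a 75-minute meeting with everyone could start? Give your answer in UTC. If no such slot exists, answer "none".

09:15

Pablo in UTC: 08:15-14:00, 15:15-20:00 (add 6h to convert from UTC-6).
Arjun in UTC: 08:15-11:00, 12:45-14:45, 17:15-19:30 (subtract 3h to convert from UTC+3).
Diego in UTC: 08:30-13:15, 13:45-19:30 (add 6h to convert from UTC-6).
Ugo in UTC: 09:15-11:15, 11:30-12:00, 16:00-20:00 (add 6h to convert from UTC-6).
Kavya in UTC: 08:00-13:30, 15:15-20:00 (add 6h to convert from UTC-6).
Pablo ∩ Arjun: 08:15-11:00, 12:45-14:00, 17:15-19:30.
Pablo ∩ Arjun ∩ Diego: 08:30-11:00, 12:45-13:15, 13:45-14:00, 17:15-19:30.
Pablo ∩ Arjun ∩ Diego ∩ Ugo: 09:15-11:00, 17:15-19:30.
Pablo ∩ Arjun ∩ Diego ∩ Ugo ∩ Kavya: 09:15-11:00, 17:15-19:30.
The first common window of at least 75 minutes is 09:15-11:00, so the earliest start is 09:15.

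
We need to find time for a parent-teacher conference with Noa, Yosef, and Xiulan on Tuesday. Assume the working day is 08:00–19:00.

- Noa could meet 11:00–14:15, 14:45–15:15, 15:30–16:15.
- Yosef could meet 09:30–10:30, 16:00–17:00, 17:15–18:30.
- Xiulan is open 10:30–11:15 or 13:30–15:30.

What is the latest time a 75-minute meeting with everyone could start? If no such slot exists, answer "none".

Noa ∩ Yosef: 16:00-16:15.
Noa ∩ Yosef ∩ Xiulan: ∅.
There is no time when everyone is free.
No common window is at least 75 minutes long.

none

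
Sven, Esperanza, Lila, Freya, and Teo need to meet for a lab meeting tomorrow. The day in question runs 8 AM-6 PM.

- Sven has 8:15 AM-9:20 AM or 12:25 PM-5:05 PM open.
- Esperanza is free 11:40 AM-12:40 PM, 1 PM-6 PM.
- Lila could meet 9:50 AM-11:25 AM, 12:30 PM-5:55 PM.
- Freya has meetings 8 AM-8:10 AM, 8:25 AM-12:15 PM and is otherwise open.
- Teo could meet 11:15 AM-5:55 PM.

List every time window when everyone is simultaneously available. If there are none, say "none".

12:30-12:40, 13:00-17:05

Sven free: 08:15-09:20, 12:25-17:05.
Esperanza free: 11:40-12:40, 13:00-18:00.
Lila free: 09:50-11:25, 12:30-17:55.
Freya free: 08:10-08:25, 12:15-18:00 (invert busy blocks within the working day).
Teo free: 11:15-17:55.
Sven ∩ Esperanza: 12:25-12:40, 13:00-17:05.
Sven ∩ Esperanza ∩ Lila: 12:30-12:40, 13:00-17:05.
Sven ∩ Esperanza ∩ Lila ∩ Freya: 12:30-12:40, 13:00-17:05.
Sven ∩ Esperanza ∩ Lila ∩ Freya ∩ Teo: 12:30-12:40, 13:00-17:05.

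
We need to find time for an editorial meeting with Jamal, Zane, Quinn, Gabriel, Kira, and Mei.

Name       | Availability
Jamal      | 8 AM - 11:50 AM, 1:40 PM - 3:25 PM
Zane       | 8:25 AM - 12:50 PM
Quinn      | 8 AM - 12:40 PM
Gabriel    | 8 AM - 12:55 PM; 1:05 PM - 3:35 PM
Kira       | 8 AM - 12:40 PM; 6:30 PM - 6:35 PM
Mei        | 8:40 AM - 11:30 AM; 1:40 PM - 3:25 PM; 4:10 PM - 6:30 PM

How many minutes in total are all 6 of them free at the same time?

Jamal ∩ Zane: 08:25-11:50.
Jamal ∩ Zane ∩ Quinn: 08:25-11:50.
Jamal ∩ Zane ∩ Quinn ∩ Gabriel: 08:25-11:50.
Jamal ∩ Zane ∩ Quinn ∩ Gabriel ∩ Kira: 08:25-11:50.
Jamal ∩ Zane ∩ Quinn ∩ Gabriel ∩ Kira ∩ Mei: 08:40-11:30.
Those are the intersection windows.
That's a single block of 170 minutes.

170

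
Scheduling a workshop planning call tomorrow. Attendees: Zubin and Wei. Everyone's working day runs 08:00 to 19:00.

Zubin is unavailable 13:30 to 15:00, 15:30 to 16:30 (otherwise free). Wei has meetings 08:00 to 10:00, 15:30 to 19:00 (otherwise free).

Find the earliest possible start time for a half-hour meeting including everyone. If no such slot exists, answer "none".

10:00

Zubin free: 08:00-13:30, 15:00-15:30, 16:30-19:00 (invert busy blocks within the working day).
Wei free: 10:00-15:30 (invert busy blocks within the working day).
Zubin ∩ Wei: 10:00-13:30, 15:00-15:30.
Those are the intersection windows.
The first common window of at least 30 minutes is 10:00-13:30, so the earliest start is 10:00.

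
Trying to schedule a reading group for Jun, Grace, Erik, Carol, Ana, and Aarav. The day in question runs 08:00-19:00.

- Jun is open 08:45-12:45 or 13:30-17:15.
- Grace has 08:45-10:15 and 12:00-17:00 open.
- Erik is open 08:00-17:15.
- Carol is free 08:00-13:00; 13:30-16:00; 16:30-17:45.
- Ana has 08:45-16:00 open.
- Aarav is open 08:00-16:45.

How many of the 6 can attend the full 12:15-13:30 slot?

4

Grace, Erik, Ana, and Aarav can make the full 12:15-13:30 slot — that's 4.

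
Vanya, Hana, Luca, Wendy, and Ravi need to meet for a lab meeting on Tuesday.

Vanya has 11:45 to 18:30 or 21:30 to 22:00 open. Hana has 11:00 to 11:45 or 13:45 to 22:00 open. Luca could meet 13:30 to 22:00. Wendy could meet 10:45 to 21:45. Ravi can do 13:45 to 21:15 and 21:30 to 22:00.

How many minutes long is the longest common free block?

285

Vanya ∩ Hana: 13:45-18:30, 21:30-22:00.
Vanya ∩ Hana ∩ Luca: 13:45-18:30, 21:30-22:00.
Vanya ∩ Hana ∩ Luca ∩ Wendy: 13:45-18:30, 21:30-21:45.
Vanya ∩ Hana ∩ Luca ∩ Wendy ∩ Ravi: 13:45-18:30, 21:30-21:45.
Those are the intersection windows.
The longest is 13:45-18:30 at 285 minutes.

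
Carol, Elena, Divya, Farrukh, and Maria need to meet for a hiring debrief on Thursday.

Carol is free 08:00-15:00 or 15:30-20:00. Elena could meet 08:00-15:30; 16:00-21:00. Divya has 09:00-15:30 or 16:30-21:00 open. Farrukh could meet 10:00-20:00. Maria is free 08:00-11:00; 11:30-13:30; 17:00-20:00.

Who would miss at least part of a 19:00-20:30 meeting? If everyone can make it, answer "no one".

Carol: not fully free for 19:00-20:30. Elena: free for 19:00-20:30. Divya: free for 19:00-20:30. Farrukh: not fully free for 19:00-20:30. Maria: not fully free for 19:00-20:30.

Carol, Farrukh, Maria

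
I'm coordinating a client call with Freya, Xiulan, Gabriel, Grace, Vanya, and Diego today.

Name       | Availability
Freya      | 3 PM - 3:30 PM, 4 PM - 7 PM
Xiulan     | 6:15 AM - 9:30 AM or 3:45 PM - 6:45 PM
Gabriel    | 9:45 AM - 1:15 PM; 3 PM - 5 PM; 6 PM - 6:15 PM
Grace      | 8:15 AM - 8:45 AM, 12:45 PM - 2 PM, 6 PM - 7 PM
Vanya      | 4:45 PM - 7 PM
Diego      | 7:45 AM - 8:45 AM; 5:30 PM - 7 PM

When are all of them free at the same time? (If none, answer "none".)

18:00-18:15

Freya ∩ Xiulan: 16:00-18:45.
Freya ∩ Xiulan ∩ Gabriel: 16:00-17:00, 18:00-18:15.
Freya ∩ Xiulan ∩ Gabriel ∩ Grace: 18:00-18:15.
Freya ∩ Xiulan ∩ Gabriel ∩ Grace ∩ Vanya: 18:00-18:15.
Freya ∩ Xiulan ∩ Gabriel ∩ Grace ∩ Vanya ∩ Diego: 18:00-18:15.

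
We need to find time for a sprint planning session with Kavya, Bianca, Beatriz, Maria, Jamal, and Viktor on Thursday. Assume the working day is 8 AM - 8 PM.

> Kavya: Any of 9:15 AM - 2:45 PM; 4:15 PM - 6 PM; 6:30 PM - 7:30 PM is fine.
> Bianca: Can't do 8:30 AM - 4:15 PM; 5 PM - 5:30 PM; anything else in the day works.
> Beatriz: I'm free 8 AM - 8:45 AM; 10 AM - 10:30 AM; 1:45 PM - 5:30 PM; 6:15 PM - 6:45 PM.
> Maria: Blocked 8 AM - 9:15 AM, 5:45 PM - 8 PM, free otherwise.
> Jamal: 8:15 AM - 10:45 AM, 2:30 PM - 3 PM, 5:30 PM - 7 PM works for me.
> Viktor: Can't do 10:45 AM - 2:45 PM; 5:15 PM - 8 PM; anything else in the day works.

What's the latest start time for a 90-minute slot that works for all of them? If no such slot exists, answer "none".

none

Kavya free: 09:15-14:45, 16:15-18:00, 18:30-19:30.
Bianca free: 08:00-08:30, 16:15-17:00, 17:30-20:00 (invert busy blocks within the working day).
Beatriz free: 08:00-08:45, 10:00-10:30, 13:45-17:30, 18:15-18:45.
Maria free: 09:15-17:45 (invert busy blocks within the working day).
Jamal free: 08:15-10:45, 14:30-15:00, 17:30-19:00.
Viktor free: 08:00-10:45, 14:45-17:15 (invert busy blocks within the working day).
Kavya ∩ Bianca: 16:15-17:00, 17:30-18:00, 18:30-19:30.
Kavya ∩ Bianca ∩ Beatriz: 16:15-17:00, 18:30-18:45.
Kavya ∩ Bianca ∩ Beatriz ∩ Maria: 16:15-17:00.
Kavya ∩ Bianca ∩ Beatriz ∩ Maria ∩ Jamal: ∅.
Kavya ∩ Bianca ∩ Beatriz ∩ Maria ∩ Jamal ∩ Viktor: ∅.
There is no time when everyone is free.
No common window is at least 90 minutes long.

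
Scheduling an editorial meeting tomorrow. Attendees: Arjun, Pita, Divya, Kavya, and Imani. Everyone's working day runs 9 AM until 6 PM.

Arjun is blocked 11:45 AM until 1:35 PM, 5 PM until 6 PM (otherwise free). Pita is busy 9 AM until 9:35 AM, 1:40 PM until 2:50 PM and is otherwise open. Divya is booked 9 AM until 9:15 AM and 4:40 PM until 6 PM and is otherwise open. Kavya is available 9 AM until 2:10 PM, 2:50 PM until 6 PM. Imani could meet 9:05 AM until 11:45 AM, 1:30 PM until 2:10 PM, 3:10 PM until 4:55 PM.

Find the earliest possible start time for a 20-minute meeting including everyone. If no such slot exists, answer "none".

09:35

Arjun free: 09:00-11:45, 13:35-17:00 (invert busy blocks within the working day).
Pita free: 09:35-13:40, 14:50-18:00 (invert busy blocks within the working day).
Divya free: 09:15-16:40 (invert busy blocks within the working day).
Kavya free: 09:00-14:10, 14:50-18:00.
Imani free: 09:05-11:45, 13:30-14:10, 15:10-16:55.
Arjun ∩ Pita: 09:35-11:45, 13:35-13:40, 14:50-17:00.
Arjun ∩ Pita ∩ Divya: 09:35-11:45, 13:35-13:40, 14:50-16:40.
Arjun ∩ Pita ∩ Divya ∩ Kavya: 09:35-11:45, 13:35-13:40, 14:50-16:40.
Arjun ∩ Pita ∩ Divya ∩ Kavya ∩ Imani: 09:35-11:45, 13:35-13:40, 15:10-16:40.
The first common window of at least 20 minutes is 09:35-11:45, so the earliest start is 09:35.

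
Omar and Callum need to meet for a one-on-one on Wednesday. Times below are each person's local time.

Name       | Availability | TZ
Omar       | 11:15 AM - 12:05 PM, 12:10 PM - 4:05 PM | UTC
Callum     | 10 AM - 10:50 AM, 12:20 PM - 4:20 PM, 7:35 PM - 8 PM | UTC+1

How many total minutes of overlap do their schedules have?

Omar in UTC: 11:15-12:05, 12:10-16:05.
Callum in UTC: 09:00-09:50, 11:20-15:20, 18:35-19:00 (subtract 1h to convert from UTC+1).
Omar ∩ Callum: 11:20-12:05, 12:10-15:20.
Summing the common windows: 45 + 190 = 235 minutes.

235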